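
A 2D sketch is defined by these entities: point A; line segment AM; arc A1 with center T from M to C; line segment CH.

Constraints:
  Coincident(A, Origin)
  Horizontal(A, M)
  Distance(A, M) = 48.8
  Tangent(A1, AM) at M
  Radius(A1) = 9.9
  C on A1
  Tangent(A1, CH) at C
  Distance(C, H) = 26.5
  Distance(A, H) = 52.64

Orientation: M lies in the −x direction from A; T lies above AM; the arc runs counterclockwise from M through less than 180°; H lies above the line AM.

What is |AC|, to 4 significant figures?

40.08

A is at the origin; A and M share the same y with |AM| = 48.8 and M on the −x side, so M = (-48.80, 0.000). Since A1 is tangent to AM there, TM ⟂ AM, so T = M + (0, 9.9) = (-48.80, 9.900). Since TC ⟂ CH (tangency), |TH| = √(9.9² + 26.5²) = 28.29 regardless of where C sits on A1. So H lies on both circle(A, 52.64) and circle(T, 28.29); the above-AM intersection is H = (-38.26, 36.15). C is the foot of the tangent from H: C = (-38.90, 9.660).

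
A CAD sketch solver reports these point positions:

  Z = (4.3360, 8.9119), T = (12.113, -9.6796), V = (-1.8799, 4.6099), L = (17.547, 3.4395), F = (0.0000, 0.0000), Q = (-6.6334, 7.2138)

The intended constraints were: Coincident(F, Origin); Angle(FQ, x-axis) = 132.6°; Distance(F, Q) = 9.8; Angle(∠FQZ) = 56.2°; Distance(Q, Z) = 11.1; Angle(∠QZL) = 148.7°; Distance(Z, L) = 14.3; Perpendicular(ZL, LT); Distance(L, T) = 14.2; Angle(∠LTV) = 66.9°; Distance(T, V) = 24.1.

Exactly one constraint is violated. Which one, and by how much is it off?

Distance(T, V) = 24.1 — off by 4.10.

F = (0.00, 0.00) ✓; FQ at 132.6° ✓; |FQ| = 9.800 ✓; ∠FQZ = 56.20° ✓; |QZ| = 11.10 ✓; ∠QZL = 148.7° ✓; |ZL| = 14.30 ✓; ∠(ZL, LT) = 90.00° ✓; |LT| = 14.20 ✓; ∠LTV = 66.90° ✓; |TV| = 20.00 ✗.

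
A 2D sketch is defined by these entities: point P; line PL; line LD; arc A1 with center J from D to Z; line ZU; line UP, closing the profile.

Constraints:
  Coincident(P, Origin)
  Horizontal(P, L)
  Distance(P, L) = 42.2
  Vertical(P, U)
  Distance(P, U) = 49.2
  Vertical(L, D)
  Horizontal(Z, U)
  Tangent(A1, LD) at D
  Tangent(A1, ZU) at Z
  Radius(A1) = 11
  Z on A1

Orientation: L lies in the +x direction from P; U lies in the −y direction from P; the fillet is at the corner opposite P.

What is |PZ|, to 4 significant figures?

58.26

The virtual corner opposite P is at (42.20, -49.20). The tangent condition forces JD to be normal to LD and since A1 is tangent to ZU there, JZ ⟂ ZU, with radius 11.0, so the center J sits 11.0 in from both sides at J = (31.20, -38.20). That places the tangent points at D = (42.20, -38.20) on LD and Z = (31.20, -49.20) on ZU. Then |PZ| = |Z − P| = 58.26.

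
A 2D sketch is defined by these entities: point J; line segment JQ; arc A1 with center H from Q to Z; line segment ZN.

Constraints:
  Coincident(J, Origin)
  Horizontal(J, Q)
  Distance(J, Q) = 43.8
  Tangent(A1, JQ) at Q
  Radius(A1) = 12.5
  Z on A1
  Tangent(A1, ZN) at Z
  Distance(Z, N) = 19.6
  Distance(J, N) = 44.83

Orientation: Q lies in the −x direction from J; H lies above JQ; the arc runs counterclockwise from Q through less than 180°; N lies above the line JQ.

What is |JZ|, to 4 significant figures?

33.70

Checks: |HZ| = 12.50 ✓; ∠(HZ, ZN) = 90.00° ✓; |ZN| = 19.60 ✓; |JN| = 44.83 ✓.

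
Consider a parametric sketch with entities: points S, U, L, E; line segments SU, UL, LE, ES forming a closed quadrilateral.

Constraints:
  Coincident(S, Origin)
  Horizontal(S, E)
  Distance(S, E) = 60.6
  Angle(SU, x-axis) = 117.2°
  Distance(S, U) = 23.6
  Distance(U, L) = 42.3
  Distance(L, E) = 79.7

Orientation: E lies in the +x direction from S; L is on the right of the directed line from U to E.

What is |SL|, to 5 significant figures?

26.542

S is at the origin; SE is horizontal with |SE| = 60.6 and E in +x, so E = (60.6, 0). SU runs at 117.2° with |SU| = 23.6, so U = (-10.788, 20.990). L is determined by |UL| = 42.3 and |LE| = 79.7 together: it lies at the intersection of circle(U, 42.3) and circle(E, 79.7). With |UE| = 74.409, the foot of the radical line on UE is 6.5446 from U and the perpendicular offset is √(42.3² − 6.5446²) = 41.791. Taking the right-of-UE solution: L = (-16.297, -20.949).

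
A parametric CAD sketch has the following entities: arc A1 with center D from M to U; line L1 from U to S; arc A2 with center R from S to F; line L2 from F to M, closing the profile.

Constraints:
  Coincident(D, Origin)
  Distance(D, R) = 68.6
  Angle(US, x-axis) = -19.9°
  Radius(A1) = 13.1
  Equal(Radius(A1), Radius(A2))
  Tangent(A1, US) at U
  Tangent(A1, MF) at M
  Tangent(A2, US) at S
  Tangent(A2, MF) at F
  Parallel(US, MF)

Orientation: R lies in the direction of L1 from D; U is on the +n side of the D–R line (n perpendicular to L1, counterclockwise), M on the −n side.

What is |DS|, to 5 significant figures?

69.840

Tangency of A1 to both parallel lines with radius 13.1 puts U and M at D ± 13.1·n: U = (4.4590, 12.318), M = (-4.4590, -12.318). Equal radii place S and F the same way about R: S = R + 13.1·n = (68.963, -11.032), F = R − 13.1·n = (60.045, -35.668). Then |DS| = |S − D| = 69.840.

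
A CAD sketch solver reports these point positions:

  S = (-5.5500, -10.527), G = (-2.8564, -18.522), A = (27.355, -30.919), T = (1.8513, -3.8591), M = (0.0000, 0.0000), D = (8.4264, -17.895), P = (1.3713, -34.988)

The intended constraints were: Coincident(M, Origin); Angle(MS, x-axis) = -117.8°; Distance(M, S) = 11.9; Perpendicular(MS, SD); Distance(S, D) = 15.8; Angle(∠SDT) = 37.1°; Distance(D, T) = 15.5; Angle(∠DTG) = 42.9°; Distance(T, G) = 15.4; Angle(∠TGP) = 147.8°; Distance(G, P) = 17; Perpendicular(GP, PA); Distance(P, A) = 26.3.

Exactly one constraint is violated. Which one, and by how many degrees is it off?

Perpendicular(GP, PA) — off by 5.50°.

M = (0.00, 0.00) ✓; MS at -117.8° ✓; |MS| = 11.90 ✓; ∠(MS, SD) = 90.00° ✓; |SD| = 15.80 ✓; ∠SDT = 37.10° ✓; |DT| = 15.50 ✓; ∠DTG = 42.90° ✓; |TG| = 15.40 ✓; ∠TGP = 147.8° ✓; |GP| = 17.00 ✓; ∠(GP, PA) = 84.50° ✗; |PA| = 26.30 ✓.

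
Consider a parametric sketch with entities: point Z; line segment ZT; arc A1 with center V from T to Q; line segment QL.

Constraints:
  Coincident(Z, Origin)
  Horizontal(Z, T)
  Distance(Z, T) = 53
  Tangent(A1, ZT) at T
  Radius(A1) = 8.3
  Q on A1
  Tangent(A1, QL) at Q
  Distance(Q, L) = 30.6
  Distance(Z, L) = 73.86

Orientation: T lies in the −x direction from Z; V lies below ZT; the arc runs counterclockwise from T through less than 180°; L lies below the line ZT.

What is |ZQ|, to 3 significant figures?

61.8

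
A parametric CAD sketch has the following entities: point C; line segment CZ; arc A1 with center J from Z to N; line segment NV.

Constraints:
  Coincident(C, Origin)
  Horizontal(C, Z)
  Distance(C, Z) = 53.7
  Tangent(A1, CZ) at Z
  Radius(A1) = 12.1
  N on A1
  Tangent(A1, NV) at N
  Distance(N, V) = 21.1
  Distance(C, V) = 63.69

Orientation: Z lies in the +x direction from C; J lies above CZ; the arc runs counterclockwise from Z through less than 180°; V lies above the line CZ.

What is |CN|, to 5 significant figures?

66.516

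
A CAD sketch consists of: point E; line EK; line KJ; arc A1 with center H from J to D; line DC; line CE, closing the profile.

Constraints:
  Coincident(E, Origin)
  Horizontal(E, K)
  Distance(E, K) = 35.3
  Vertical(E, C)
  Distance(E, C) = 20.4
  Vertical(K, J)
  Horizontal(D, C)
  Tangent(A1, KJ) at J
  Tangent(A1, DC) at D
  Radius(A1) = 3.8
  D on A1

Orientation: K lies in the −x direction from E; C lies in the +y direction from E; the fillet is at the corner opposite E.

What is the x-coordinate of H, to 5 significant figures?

-31.500

E is at the origin; E and K share the same y with |EK| = 35.3 and K on the −x side, so K = (-35.300, 0.0000). E and C share the same x with |EC| = 20.4 and C on the +y side, so C = (0.0000, 20.400). The virtual corner opposite E is at (-35.300, 20.400). The tangent condition forces HJ to be normal to KJ and since A1 is tangent to DC there, HD ⟂ DC, with radius 3.8, so the center H sits 3.8 in from both sides at H = (-31.500, 16.600). So H.x = -31.500.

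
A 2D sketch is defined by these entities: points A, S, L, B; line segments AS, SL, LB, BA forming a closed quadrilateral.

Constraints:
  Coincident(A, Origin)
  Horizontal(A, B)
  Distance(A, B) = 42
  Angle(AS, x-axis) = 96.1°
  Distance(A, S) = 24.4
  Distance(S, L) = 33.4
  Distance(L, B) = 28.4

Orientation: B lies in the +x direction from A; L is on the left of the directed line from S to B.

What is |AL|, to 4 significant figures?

40.33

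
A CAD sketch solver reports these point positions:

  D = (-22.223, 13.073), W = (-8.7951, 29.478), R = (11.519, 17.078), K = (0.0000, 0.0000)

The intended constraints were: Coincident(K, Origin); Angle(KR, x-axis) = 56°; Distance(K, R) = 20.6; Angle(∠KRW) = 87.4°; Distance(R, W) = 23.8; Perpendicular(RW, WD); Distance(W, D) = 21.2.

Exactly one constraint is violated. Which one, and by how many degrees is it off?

Perpendicular(RW, WD) — off by 7.90°.

K = (0.00, 0.00) ✓; KR at 56.00° ✓; |KR| = 20.60 ✓; ∠KRW = 87.40° ✓; |RW| = 23.80 ✓; ∠(RW, WD) = 82.10° ✗; |WD| = 21.20 ✓.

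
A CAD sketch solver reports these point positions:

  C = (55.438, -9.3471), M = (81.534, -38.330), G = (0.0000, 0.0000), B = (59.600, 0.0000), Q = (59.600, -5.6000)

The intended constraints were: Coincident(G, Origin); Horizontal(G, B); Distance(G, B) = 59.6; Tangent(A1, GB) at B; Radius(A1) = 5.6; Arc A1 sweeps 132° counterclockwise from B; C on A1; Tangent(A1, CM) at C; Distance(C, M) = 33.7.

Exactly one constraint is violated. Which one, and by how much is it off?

Distance(C, M) = 33.7 — off by 5.30.

G = (0.00, 0.00) ✓; G.y = 0.00, B.y = 0.00 ✓; |GB| = 59.60 ✓; ∠(QB, BG) = 90.00° ✓; |QB| = 5.600 ✓; bearing(Q→C) − bearing(Q→B) = 132.0° ✓; |QC| = 5.600 ✓; ∠(QC, CM) = 90.00° ✓; |CM| = 39.00 ✗.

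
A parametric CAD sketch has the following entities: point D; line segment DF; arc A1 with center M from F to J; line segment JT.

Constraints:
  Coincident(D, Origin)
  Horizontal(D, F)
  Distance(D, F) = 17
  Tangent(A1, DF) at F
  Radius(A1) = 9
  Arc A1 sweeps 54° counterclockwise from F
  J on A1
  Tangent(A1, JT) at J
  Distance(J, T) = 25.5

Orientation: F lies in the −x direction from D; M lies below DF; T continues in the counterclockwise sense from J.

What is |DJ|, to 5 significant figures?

24.563

The tangent condition forces MF to be normal to DF, so M = F + (0, -9) = (-17.000, -9.0000). On A1, F sits at bearing 90° from M; a 54° counterclockwise sweep puts J at bearing 144°, so J = M + 9.0·(cos 144°, sin 144°) = (-24.281, -3.7099). Then |DJ| = |J − D| = 24.563.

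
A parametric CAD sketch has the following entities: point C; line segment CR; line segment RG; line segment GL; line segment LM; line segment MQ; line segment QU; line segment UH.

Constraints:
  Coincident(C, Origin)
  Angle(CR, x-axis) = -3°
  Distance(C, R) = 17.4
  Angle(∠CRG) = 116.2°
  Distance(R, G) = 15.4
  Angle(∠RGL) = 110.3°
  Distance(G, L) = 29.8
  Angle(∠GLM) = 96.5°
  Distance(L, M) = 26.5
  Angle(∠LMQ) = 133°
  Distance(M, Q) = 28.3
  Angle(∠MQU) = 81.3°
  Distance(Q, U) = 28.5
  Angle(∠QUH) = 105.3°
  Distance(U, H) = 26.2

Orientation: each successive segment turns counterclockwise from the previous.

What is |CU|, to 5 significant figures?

10.865

C is at the origin; CR runs at -3.0° with length 17.4, so R = (17.376, -0.91065). ∠CRG = 116.2° gives RG at 60.800° from the x-axis; with |RG| = 15.4, G = (24.889, 12.532). ∠RGL = 110.3° gives GL at 130.50° from the x-axis; with |GL| = 29.8, L = (5.5356, 35.192). ∠GLM = 96.5° gives LM at -146.00° from the x-axis; with |LM| = 26.5, M = (-16.434, 20.374). ∠LMQ = 133.0° gives MQ at -99.000° from the x-axis; with |MQ| = 28.3, Q = (-20.861, -7.5777). ∠MQU = 81.3° gives QU at -0.30000° from the x-axis; with |QU| = 28.5, U = (7.6387, -7.7270). Then |CU| = |U − C| = 10.865.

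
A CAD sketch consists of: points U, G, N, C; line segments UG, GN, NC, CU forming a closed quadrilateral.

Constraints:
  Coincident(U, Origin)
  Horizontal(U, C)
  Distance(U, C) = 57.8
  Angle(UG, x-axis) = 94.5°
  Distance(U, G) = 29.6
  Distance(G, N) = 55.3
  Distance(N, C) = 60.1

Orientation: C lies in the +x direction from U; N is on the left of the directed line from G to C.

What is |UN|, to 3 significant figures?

73.7

Checks: |GN| = 55.30 ✓; |NC| = 60.10 ✓.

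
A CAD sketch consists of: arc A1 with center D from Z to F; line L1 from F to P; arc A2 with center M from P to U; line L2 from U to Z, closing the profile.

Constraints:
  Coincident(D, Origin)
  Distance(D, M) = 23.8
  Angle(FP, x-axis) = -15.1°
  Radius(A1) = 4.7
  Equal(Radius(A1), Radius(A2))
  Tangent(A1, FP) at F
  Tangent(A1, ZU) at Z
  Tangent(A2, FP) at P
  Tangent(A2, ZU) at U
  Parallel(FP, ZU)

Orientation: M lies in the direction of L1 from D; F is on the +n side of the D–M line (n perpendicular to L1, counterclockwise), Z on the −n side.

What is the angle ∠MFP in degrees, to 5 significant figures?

11.171°

The slot axis is L1's direction at -15.1°, so u = (cos -15.1°, sin -15.1°) = (0.96547, -0.26050) and n = (−sin -15.1°, cos -15.1°) = (0.26050, 0.96547). D is at the origin and M lies 23.8 along u from D, so M = 23.8·u = (22.978, -6.2000). Tangency of A1 to both parallel lines with radius 4.7 puts F and Z at D ± 4.7·n: F = (1.2244, 4.5377), Z = (-1.2244, -4.5377). Equal radii place P and U the same way about M: P = M + 4.7·n = (24.203, -1.6623), U = M − 4.7·n = (21.754, -10.738). Then cos ∠MFP = FM·FP / (|FM||FP|), giving 11.171°.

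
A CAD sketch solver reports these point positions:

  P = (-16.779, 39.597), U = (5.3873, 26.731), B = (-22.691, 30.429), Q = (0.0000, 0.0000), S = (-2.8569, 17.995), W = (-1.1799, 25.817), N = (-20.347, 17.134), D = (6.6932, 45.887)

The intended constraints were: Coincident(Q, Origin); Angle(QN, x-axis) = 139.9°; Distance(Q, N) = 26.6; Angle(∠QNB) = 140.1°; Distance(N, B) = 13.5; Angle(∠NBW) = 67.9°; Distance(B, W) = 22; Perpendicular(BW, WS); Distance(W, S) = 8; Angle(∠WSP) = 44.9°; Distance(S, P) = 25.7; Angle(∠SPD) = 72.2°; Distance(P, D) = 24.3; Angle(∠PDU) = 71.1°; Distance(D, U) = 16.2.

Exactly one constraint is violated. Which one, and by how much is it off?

Distance(D, U) = 16.2 — off by 3.00.

Q = (0.00, 0.00) ✓; QN at 139.9° ✓; |QN| = 26.60 ✓; ∠QNB = 140.1° ✓; |NB| = 13.50 ✓; ∠NBW = 67.90° ✓; |BW| = 22.00 ✓; ∠(BW, WS) = 90.00° ✓; |WS| = 8.000 ✓; ∠WSP = 44.90° ✓; |SP| = 25.70 ✓; ∠SPD = 72.20° ✓; |PD| = 24.30 ✓; ∠PDU = 71.10° ✓; |DU| = 19.20 ✗.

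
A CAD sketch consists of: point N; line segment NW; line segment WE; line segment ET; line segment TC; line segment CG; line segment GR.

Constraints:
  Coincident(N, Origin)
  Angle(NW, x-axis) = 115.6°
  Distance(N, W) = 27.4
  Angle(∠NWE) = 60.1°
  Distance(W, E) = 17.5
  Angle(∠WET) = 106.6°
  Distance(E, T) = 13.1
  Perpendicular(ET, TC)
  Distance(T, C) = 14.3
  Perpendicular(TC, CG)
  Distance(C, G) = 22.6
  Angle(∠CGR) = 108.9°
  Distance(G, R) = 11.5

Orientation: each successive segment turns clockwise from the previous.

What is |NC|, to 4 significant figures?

9.384

∠WET = 106.6° gives ET at -77.70° from the x-axis; with |ET| = 13.1, T = (8.402, 10.60). ET is perpendicular to TC, so TC runs at -167.7°; with |TC| = 14.3, C = (-5.569, 7.552). Then |NC| = |C − N| = 9.384.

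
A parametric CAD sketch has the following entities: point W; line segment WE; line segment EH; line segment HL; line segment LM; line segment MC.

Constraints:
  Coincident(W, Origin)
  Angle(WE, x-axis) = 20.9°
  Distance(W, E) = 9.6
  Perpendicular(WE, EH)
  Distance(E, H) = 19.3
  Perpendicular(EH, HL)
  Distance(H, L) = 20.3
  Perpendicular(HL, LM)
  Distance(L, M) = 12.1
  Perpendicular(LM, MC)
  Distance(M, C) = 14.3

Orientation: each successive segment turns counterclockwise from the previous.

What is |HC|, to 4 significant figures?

13.51

The perpendicularity gives LM at right angles to HL, so LM runs at -69.10°; with |LM| = 12.1, M = (-12.56, 2.909). LM ⟂ MC, so MC runs at 20.90°; with |MC| = 14.3, C = (0.7946, 8.011). Then |HC| = |C − H| = 13.51.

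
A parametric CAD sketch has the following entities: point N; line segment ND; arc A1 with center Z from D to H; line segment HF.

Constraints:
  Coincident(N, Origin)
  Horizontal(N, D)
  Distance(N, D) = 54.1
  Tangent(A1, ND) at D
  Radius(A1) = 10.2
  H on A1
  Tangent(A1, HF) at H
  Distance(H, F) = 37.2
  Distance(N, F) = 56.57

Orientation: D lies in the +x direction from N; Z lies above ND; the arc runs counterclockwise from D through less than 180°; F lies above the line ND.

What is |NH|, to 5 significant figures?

63.814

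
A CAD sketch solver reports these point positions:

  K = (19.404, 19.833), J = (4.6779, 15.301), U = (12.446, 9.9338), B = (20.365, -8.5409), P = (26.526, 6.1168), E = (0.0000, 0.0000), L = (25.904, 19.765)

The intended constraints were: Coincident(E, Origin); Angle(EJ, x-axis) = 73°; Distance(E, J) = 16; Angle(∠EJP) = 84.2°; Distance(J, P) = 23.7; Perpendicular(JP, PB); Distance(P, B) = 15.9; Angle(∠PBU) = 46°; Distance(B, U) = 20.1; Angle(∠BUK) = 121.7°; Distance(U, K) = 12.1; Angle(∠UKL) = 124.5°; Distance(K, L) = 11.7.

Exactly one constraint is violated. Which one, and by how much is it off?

Distance(K, L) = 11.7 — off by 5.20.

E = (0.00, 0.00) ✓; EJ at 73.00° ✓; |EJ| = 16.00 ✓; ∠EJP = 84.20° ✓; |JP| = 23.70 ✓; ∠(JP, PB) = 90.00° ✓; |PB| = 15.90 ✓; ∠PBU = 46.00° ✓; |BU| = 20.10 ✓; ∠BUK = 121.7° ✓; |UK| = 12.10 ✓; ∠UKL = 124.5° ✓; |KL| = 6.500 ✗.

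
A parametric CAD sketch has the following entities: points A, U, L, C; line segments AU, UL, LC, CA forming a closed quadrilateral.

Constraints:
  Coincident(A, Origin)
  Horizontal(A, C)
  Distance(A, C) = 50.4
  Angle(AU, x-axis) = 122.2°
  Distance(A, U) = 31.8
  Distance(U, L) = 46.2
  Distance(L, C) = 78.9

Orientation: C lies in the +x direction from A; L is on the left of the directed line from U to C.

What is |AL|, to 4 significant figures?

66.58

A is at the origin; AC is horizontal with |AC| = 50.4 and C in +x, so C = (50.4, 0). AU runs at 122.2° with |AU| = 31.8, so U = (-16.95, 26.91). L is determined by |UL| = 46.2 and |LC| = 78.9 together: it lies at the intersection of circle(U, 46.2) and circle(C, 78.9). With |UC| = 72.52, the foot of the radical line on UC is 8.058 from U and the perpendicular offset is √(46.2² − 8.058²) = 45.49. Taking the left-of-UC solution: L = (7.417, 66.16).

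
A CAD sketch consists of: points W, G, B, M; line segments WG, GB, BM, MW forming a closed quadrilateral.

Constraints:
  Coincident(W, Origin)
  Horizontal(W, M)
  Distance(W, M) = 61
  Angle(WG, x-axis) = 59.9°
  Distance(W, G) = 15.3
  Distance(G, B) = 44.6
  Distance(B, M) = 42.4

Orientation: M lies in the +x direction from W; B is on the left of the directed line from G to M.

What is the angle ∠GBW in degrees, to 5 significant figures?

6.2523°

Checks: |GB| = 44.60 ✓; |BM| = 42.40 ✓.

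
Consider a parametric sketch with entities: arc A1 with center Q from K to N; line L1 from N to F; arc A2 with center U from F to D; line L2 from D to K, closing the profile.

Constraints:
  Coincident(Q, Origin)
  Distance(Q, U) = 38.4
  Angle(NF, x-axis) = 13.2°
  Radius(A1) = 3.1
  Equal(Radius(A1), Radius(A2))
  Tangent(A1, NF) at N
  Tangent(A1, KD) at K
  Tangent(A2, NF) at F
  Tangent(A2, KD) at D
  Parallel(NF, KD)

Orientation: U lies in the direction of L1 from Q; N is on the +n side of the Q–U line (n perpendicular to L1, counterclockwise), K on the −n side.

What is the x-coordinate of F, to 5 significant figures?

36.678

The slot axis is L1's direction at 13.2°, so u = (cos 13.2°, sin 13.2°) = (0.97358, 0.22835) and n = (−sin 13.2°, cos 13.2°) = (-0.22835, 0.97358). Q is at the origin and U lies 38.4 along u from Q, so U = 38.4·u = (37.385, 8.7687). Tangency of A1 to both parallel lines with radius 3.1 puts N and K at Q ± 3.1·n: N = (-0.70789, 3.0181), K = (0.70789, -3.0181). Equal radii place F and D the same way about U: F = U + 3.1·n = (36.678, 11.787), D = U − 3.1·n = (38.093, 5.7506). So F.x = 36.678.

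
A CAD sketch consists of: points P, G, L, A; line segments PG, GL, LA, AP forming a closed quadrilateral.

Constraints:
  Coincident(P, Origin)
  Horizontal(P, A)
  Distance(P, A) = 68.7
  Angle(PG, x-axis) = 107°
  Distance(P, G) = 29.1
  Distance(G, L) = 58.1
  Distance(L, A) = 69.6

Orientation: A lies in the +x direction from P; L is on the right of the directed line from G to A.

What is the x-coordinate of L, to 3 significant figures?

5.26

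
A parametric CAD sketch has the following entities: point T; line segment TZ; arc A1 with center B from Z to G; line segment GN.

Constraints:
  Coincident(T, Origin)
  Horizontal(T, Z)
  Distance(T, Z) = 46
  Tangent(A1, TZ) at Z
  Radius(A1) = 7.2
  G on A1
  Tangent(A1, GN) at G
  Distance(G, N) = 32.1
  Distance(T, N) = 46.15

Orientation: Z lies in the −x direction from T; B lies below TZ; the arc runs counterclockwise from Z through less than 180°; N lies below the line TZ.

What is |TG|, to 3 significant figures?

52.7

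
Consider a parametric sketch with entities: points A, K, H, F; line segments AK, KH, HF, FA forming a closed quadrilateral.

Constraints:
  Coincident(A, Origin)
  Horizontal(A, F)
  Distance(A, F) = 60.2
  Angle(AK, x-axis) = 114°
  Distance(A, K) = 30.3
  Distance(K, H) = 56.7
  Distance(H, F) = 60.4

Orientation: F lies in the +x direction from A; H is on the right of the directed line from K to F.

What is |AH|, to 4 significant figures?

26.69

A is at the origin; A and F share the same y with |AF| = 60.2 and F in +x, so F = (60.2, 0). AK runs at 114.0° with |AK| = 30.3, so K = (-12.32, 27.68). H is determined by |KH| = 56.7 and |HF| = 60.4 together: it lies at the intersection of circle(K, 56.7) and circle(F, 60.4). With |KF| = 77.63, the foot of the radical line on KF is 36.02 from K and the perpendicular offset is √(56.7² − 36.02²) = 43.79. Taking the right-of-KF solution: H = (5.717, -26.07).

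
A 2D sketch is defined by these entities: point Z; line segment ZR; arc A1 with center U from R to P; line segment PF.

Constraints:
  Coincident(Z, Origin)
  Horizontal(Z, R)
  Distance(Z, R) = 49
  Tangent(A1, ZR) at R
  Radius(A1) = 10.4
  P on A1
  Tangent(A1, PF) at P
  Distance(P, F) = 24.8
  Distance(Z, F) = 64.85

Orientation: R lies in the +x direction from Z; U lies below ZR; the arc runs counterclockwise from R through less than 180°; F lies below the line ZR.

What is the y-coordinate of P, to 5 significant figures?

-15.902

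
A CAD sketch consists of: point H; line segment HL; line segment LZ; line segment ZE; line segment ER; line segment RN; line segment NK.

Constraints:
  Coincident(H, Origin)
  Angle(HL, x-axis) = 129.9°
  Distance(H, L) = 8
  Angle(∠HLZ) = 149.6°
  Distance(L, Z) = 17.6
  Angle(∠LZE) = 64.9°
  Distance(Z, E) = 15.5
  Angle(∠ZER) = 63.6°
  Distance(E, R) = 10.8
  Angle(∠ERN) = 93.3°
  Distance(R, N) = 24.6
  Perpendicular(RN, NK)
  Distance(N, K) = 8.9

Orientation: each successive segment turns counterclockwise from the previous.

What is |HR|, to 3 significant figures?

11.3

H is at the origin; HL runs at 129.9° with length 8.0, so L = (-5.13, 6.14). ∠HLZ = 149.6° gives LZ at 160° from the x-axis; with |LZ| = 17.6, Z = (-21.7, 12.1). ∠LZE = 64.9° gives ZE at -84.6° from the x-axis; with |ZE| = 15.5, E = (-20.2, -3.36). ∠ZER = 63.6° gives ER at 31.8° from the x-axis; with |ER| = 10.8, R = (-11.1, 2.33). Then |HR| = |R − H| = 11.3.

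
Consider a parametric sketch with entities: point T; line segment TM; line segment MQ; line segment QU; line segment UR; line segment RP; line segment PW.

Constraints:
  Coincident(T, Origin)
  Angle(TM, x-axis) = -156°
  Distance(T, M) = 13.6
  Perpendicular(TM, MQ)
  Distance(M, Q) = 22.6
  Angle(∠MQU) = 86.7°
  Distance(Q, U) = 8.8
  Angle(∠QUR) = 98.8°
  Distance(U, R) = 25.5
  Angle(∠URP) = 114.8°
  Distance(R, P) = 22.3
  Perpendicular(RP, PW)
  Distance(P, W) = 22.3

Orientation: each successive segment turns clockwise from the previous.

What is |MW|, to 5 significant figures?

19.843

T is at the origin; TM runs at -156.0° with length 13.6, so M = (-12.424, -5.5316). TM ⟂ MQ, so MQ runs at 114.00°; with |MQ| = 22.6, Q = (-21.616, 15.115). ∠MQU = 86.7° gives QU at 20.700° from the x-axis; with |QU| = 8.8, U = (-13.385, 18.225). ∠QUR = 98.8° gives UR at -60.500° from the x-axis; with |UR| = 25.5, R = (-0.82776, -3.9690). ∠URP = 114.8° gives RP at -125.70° from the x-axis; with |RP| = 22.3, P = (-13.841, -22.078). The perpendicularity gives PW at right angles to RP, so PW runs at 144.30°; with |PW| = 22.3, W = (-31.950, -9.0655). Then |MW| = |W − M| = 19.843.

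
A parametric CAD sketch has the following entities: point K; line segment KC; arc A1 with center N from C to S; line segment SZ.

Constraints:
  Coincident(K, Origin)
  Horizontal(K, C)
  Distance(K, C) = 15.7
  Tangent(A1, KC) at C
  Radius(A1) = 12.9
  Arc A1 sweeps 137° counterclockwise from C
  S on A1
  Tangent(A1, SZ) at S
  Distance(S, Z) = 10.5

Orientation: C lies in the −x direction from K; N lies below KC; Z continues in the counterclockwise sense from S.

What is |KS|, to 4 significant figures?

33.15

K is at the origin; K and C share the same y with |KC| = 15.7 and C on the −x side, so C = (-15.70, 0.000). A1 meets KC tangentially, so NC is at right angles to KC, so N = C + (0, -12.9) = (-15.70, -12.90). On A1, C sits at bearing 90° from N; a 137° counterclockwise sweep puts S at bearing 227°, so S = N + 12.9·(cos 227°, sin 227°) = (-24.50, -22.33). Then |KS| = |S − K| = 33.15.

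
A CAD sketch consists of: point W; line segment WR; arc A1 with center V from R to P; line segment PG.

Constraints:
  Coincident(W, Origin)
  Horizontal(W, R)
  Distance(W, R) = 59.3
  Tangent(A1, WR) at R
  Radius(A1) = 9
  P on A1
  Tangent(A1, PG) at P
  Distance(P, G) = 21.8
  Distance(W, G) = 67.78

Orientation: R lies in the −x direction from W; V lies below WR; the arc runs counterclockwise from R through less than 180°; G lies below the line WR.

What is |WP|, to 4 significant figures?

68.76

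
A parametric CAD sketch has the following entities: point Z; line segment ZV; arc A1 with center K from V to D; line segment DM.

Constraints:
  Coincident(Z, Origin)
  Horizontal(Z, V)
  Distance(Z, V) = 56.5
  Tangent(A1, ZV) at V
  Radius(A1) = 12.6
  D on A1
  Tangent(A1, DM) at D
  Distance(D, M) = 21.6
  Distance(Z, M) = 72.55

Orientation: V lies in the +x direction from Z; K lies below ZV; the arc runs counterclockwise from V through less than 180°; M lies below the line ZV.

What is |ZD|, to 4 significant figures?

52.04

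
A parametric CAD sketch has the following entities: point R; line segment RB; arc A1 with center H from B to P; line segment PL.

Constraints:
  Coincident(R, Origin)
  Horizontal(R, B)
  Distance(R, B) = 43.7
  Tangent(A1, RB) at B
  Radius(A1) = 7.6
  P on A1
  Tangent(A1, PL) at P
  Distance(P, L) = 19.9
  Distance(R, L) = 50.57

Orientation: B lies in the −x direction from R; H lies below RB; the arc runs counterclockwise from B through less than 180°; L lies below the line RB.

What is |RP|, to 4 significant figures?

51.68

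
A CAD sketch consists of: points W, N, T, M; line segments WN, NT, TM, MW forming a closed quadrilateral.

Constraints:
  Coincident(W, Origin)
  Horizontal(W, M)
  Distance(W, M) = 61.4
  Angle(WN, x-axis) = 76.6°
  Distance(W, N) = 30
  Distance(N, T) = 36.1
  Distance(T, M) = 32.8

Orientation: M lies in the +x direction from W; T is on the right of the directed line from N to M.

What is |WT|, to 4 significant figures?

28.60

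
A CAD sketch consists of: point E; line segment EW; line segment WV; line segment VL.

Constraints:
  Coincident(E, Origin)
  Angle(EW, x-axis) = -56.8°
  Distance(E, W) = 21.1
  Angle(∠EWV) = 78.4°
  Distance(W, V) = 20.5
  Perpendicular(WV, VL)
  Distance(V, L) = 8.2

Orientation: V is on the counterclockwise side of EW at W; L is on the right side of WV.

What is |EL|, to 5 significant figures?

33.132

E is at the origin; EW runs at -56.8° with length 21.1, so W = 21.1·(cos -56.8°, sin -56.8°) = (11.554, -17.656). ∠EWV = 78.4°, so WV runs at -56.8° + (180° − 78.4°) = 44.800° from the x-axis; with |WV| = 20.5, V = W + 20.5·(cos 44.800°, sin 44.800°) = (26.100, -3.2107). WV ⟂ VL; with |VL| = 8.2 on the right of WV, L = V + 8.2·(0.70463, -0.70957) = (31.878, -9.0292). Then |EL| = |L − E| = 33.132.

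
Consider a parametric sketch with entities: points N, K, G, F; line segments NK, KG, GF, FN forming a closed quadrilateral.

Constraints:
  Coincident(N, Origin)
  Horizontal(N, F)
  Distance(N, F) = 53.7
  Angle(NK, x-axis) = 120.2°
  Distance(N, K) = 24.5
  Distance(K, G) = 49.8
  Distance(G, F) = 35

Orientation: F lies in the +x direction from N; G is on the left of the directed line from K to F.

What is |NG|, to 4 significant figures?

47.65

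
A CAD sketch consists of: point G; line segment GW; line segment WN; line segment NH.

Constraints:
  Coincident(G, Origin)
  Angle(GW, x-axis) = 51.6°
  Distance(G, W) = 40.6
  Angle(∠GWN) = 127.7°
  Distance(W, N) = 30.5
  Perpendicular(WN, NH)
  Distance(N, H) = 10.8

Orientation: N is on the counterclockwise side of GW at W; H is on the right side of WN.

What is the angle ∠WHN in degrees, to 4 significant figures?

70.50°

G is at the origin; GW runs at 51.6° with length 40.6, so W = 40.6·(cos 51.6°, sin 51.6°) = (25.22, 31.82). ∠GWN = 127.7°, so WN runs at 51.6° + (180° − 127.7°) = 103.9° from the x-axis; with |WN| = 30.5, N = W + 30.5·(cos 103.9°, sin 103.9°) = (17.89, 61.42). WN is perpendicular to NH; with |NH| = 10.8 on the right of WN, H = N + 10.8·(0.9707, 0.2402) = (28.38, 64.02). Then cos ∠WHN = HW·HN / (|HW||HN|), giving 70.50°.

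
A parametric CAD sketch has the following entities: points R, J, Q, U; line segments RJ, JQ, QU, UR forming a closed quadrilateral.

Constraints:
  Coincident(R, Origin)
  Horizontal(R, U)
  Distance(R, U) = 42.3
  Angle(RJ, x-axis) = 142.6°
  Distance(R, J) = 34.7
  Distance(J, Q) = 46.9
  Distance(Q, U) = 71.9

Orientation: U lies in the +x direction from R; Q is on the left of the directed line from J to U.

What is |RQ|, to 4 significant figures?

58.58

Checks: |JQ| = 46.90 ✓; |QU| = 71.90 ✓.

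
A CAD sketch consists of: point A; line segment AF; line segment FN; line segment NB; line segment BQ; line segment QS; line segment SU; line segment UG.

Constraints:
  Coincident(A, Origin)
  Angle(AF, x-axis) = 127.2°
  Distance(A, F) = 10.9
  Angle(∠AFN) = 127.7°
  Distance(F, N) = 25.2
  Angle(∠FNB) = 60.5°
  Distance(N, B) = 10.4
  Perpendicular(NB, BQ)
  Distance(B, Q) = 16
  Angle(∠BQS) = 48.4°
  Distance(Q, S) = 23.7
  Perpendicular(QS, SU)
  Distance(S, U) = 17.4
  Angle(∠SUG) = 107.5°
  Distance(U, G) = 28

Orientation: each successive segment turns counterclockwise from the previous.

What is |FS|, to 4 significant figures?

29.31

A is at the origin; AF runs at 127.2° with length 10.9, so F = (-6.590, 8.682). ∠AFN = 127.7° gives FN at 179.5° from the x-axis; with |FN| = 25.2, N = (-31.79, 8.902). ∠FNB = 60.5° gives NB at -61.00° from the x-axis; with |NB| = 10.4, B = (-26.75, -0.1940). NB ⟂ BQ, so BQ runs at 29.00°; with |BQ| = 16.0, Q = (-12.75, 7.563). ∠BQS = 48.4° gives QS at 160.6° from the x-axis; with |QS| = 23.7, S = (-35.11, 15.44). Then |FS| = |S − F| = 29.31.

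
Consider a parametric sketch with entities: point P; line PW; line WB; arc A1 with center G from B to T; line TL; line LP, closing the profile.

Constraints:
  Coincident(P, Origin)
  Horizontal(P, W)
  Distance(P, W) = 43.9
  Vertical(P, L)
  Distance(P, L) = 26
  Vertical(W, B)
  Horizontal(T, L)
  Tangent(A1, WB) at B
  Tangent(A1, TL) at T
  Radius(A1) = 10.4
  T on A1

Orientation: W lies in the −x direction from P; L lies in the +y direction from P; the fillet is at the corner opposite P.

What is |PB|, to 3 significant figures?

46.6

The virtual corner opposite P is at (-43.9, 26.0). The tangent condition forces GB to be normal to WB and the tangent condition forces GT to be normal to TL, with radius 10.4, so the center G sits 10.4 in from both sides at G = (-33.5, 15.6). That places the tangent points at B = (-43.9, 15.6) on WB and T = (-33.5, 26.0) on TL. Then |PB| = |B − P| = 46.6.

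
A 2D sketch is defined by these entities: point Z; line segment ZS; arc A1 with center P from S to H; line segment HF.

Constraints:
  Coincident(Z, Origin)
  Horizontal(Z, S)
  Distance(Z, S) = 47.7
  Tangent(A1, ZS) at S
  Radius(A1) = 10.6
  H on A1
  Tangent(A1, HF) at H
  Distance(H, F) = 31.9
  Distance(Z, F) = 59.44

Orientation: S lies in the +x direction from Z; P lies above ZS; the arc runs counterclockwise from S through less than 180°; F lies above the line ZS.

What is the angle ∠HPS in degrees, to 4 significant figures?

120.6°

Z is at the origin; Z and S share the same y with |ZS| = 47.7 and S on the +x side, so S = (47.70, 0.000). The tangent condition forces PS to be normal to ZS, so P = S + (0, 10.6) = (47.70, 10.60). Since PH ⟂ HF (tangency), |PF| = √(10.6² + 31.9²) = 33.62 regardless of where H sits on A1. So F lies on both circle(Z, 59.44) and circle(P, 33.62); the above-ZS intersection is F = (40.56, 43.45). H is the foot of the tangent from F: H = (56.82, 16.00).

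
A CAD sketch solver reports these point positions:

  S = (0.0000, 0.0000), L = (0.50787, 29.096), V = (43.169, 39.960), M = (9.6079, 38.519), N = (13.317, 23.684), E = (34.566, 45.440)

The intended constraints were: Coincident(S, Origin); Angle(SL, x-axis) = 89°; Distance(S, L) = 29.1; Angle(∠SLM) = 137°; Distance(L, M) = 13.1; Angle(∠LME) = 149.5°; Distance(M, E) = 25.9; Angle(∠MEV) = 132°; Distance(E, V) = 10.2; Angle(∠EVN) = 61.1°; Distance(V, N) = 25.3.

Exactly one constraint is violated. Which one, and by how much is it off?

Distance(V, N) = 25.3 — off by 8.70.

S = (0.00, 0.00) ✓; SL at 89.00° ✓; |SL| = 29.10 ✓; ∠SLM = 137.0° ✓; |LM| = 13.10 ✓; ∠LME = 149.5° ✓; |ME| = 25.90 ✓; ∠MEV = 132.0° ✓; |EV| = 10.20 ✓; ∠EVN = 61.10° ✓; |VN| = 34.00 ✗.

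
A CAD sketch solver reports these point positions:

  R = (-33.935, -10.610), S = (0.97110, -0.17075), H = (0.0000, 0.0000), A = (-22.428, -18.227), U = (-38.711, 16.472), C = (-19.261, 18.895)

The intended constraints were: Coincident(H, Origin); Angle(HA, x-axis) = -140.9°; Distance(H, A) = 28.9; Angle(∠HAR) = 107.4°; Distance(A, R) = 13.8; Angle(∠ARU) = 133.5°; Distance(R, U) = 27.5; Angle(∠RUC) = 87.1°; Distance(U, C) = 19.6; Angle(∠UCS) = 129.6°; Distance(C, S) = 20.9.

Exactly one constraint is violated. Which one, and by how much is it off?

Distance(C, S) = 20.9 — off by 6.90.

H = (0.00, 0.00) ✓; HA at -140.9° ✓; |HA| = 28.90 ✓; ∠HAR = 107.4° ✓; |AR| = 13.80 ✓; ∠ARU = 133.5° ✓; |RU| = 27.50 ✓; ∠RUC = 87.10° ✓; |UC| = 19.60 ✓; ∠UCS = 129.6° ✓; |CS| = 27.80 ✗.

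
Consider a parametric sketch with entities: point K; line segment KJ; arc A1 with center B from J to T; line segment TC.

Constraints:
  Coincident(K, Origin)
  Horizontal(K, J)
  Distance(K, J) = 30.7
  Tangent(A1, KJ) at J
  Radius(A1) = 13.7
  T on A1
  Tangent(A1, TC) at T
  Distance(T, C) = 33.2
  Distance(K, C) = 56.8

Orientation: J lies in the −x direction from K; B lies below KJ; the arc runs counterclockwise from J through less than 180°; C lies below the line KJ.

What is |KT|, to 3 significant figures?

47.3

Checks: K = (0.00, 0.00) ✓; ∠(BJ, JK) = 90.00° ✓; |BT| = 13.70 ✓; ∠(BT, TC) = 90.00° ✓; |TC| = 33.20 ✓; |KC| = 56.80 ✓.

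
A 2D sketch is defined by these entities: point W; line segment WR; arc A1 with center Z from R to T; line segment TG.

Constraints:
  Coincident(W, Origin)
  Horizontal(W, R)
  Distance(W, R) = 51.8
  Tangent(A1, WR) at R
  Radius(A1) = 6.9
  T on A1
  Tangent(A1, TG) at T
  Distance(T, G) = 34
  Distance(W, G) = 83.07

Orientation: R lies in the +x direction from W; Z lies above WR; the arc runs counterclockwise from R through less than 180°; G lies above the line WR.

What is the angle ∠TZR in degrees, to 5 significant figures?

54.170°

W is at the origin; W and R share the same y with |WR| = 51.8 and R on the +x side, so R = (51.800, 0.0000). Since A1 is tangent to WR there, ZR ⟂ WR, so Z = R + (0, 6.9) = (51.800, 6.9000). Since ZT ⟂ TG (tangency), |ZG| = √(6.9² + 34.0²) = 34.693 regardless of where T sits on A1. So G lies on both circle(W, 83.07) and circle(Z, 34.693); the above-WR intersection is G = (77.297, 30.427). T is the foot of the tangent from G: T = (57.394, 2.8609).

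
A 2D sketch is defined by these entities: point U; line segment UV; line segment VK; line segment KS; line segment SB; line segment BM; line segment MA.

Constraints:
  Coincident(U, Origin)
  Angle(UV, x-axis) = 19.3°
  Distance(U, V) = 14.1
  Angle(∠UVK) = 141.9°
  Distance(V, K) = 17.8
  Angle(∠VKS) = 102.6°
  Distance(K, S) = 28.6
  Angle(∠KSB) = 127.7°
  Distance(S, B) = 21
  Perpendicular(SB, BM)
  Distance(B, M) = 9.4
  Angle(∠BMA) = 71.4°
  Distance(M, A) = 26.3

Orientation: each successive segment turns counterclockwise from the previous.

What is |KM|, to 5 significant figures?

40.700

U is at the origin; UV runs at 19.3° with length 14.1, so V = (13.308, 4.6603). ∠UVK = 141.9° gives VK at 57.400° from the x-axis; with |VK| = 17.8, K = (22.898, 19.656). ∠VKS = 102.6° gives KS at 134.80° from the x-axis; with |KS| = 28.6, S = (2.7452, 39.950). ∠KSB = 127.7° gives SB at -172.90° from the x-axis; with |SB| = 21.0, B = (-18.094, 37.354). The perpendicularity gives BM at right angles to SB, so BM runs at -82.900°; with |BM| = 9.4, M = (-16.932, 28.026). Then |KM| = |M − K| = 40.700.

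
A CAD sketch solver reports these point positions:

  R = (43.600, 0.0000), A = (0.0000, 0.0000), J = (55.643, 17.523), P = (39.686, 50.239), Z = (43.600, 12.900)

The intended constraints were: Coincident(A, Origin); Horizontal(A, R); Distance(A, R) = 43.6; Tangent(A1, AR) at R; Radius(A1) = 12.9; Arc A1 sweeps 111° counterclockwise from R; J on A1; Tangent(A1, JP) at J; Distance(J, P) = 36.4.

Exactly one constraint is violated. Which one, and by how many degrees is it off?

Tangent(A1, JP) at J — off by 5.00°.

A = (0.00, 0.00) ✓; A.y = 0.00, R.y = 0.00 ✓; |AR| = 43.60 ✓; ∠(ZR, RA) = 90.00° ✓; |ZR| = 12.90 ✓; bearing(Z→J) − bearing(Z→R) = 111.0° ✓; |ZJ| = 12.90 ✓; ∠(ZJ, JP) = 85.00° ✗; |JP| = 36.40 ✓.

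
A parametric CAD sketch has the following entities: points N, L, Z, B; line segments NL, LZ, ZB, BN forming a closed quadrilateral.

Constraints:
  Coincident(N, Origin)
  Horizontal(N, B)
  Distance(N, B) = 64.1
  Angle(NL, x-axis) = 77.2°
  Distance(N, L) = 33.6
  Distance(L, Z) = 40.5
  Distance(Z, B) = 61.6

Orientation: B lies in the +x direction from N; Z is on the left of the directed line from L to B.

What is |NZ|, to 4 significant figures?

69.47

Checks: |LZ| = 40.50 ✓; |ZB| = 61.60 ✓.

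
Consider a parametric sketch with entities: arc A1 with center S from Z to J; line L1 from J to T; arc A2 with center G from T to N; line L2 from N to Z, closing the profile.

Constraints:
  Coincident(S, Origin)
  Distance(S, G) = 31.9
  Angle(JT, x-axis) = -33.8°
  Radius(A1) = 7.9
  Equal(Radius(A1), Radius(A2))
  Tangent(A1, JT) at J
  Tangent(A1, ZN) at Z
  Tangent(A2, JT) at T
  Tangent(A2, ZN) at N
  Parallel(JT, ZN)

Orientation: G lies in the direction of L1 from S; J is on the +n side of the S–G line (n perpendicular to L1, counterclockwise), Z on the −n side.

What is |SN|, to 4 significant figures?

32.86

The slot axis is L1's direction at -33.8°, so u = (cos -33.8°, sin -33.8°) = (0.8310, -0.5563) and n = (−sin -33.8°, cos -33.8°) = (0.5563, 0.8310). S is at the origin and G lies 31.9 along u from S, so G = 31.9·u = (26.51, -17.75). Tangency of A1 to both parallel lines with radius 7.9 puts J and Z at S ± 7.9·n: J = (4.395, 6.565), Z = (-4.395, -6.565). Equal radii place T and N the same way about G: T = G + 7.9·n = (30.90, -11.18), N = G − 7.9·n = (22.11, -24.31). Then |SN| = |N − S| = 32.86.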